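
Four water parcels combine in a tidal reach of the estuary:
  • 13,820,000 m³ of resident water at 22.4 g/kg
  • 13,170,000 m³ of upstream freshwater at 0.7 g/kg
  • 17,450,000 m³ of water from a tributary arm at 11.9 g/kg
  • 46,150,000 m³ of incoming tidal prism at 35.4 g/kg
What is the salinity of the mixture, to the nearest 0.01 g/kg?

Weighted by volume,
salt = 13,820,000×22.4 + 13,170,000×0.7 + 17,450,000×11.9 + 46,150,000×35.4 = 309,568,000 + 9,219,000 + 207,655,000 + 1,633,710,000 = 2,160,152,000
volume = 13,820,000 + 13,170,000 + 17,450,000 + 46,150,000 = 90,590,000 m³
S = 2,160,152,000 / 90,590,000 = 23.8454 g/kg

23.85 g/kg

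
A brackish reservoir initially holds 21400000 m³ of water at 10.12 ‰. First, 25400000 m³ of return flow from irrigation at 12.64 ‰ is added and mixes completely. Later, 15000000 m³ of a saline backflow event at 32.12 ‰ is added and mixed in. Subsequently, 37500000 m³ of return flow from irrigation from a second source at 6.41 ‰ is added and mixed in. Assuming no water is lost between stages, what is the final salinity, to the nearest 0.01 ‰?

12.69 ‰

Weighted by volume,
Initial salt = 21,400,000×10.12 = 216,568,000
After stage 1: salt = 216,568,000 + 25,400,000×12.64 = 537,624,000; volume = 46,800,000 m³; S = 11.488 ‰
After stage 2: salt = 537,624,000 + 15,000,000×32.12 = 1,019,424,000; volume = 61,800,000 m³; S = 16.496 ‰
After stage 3: salt = 1,019,424,000 + 37,500,000×6.41 = 1,259,799,000; volume = 99,300,000 m³
S = 1,259,799,000 / 99,300,000 = 12.6868 ‰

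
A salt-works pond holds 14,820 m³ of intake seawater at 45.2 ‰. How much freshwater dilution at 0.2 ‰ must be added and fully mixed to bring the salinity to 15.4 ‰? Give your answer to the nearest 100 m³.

29100 m³

Salt balance: 14,820×45.2 + V×0.2 = (14,820+V)×15.4
669,864 + 0.2V = 228,228 + 15.4V
441,636 = 15.2V
V = 29,055 m³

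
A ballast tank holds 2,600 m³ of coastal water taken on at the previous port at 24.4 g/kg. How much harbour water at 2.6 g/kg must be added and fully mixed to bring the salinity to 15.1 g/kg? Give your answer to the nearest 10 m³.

1930 m³

Salt balance: 2,600×24.4 + V×2.6 = (2,600+V)×15.1
63,440 + 2.6V = 39,260 + 15.1V
24,180 = 12.5V
V = 1,934.4 m³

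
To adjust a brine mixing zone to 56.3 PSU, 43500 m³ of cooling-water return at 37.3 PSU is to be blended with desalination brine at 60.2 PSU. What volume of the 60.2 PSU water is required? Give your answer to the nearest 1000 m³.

Salt balance: 43,500×37.3 + V×60.2 = (43,500+V)×56.3
1,622,550 + 60.2V = 2,449,050 + 56.3V
826,500 = 3.9V
V = 211,923.08 m³

212000 m³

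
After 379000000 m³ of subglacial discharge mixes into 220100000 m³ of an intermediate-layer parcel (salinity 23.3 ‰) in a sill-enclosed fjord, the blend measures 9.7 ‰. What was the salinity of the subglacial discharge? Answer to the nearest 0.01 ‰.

1.80 ‰

Salt balance: 220,100,000×23.3 + 379,000,000×S = 599,100,000×9.7
5,128,330,000 + 379,000,000·S = 5,811,270,000
S = (5,811,270,000 − 5,128,330,000) / 379,000,000 = 1.802 ‰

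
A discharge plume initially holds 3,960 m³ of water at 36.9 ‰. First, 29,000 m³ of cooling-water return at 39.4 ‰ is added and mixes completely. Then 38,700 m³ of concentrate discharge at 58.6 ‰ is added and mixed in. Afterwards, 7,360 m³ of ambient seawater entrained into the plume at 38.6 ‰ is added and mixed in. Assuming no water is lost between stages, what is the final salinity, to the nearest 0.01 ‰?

Mass of salt is conserved:
Initial salt = 3,960×36.9 = 146,124
After stage 1: salt = 146,124 + 29,000×39.4 = 1,288,724; volume = 32,960 m³; S = 39.1 ‰
After stage 2: salt = 1,288,724 + 38,700×58.6 = 3,556,544; volume = 71,660 m³; S = 49.631 ‰
After stage 3: salt = 3,556,544 + 7,360×38.6 = 3,840,640; volume = 79,020 m³
S = 3,840,640 / 79,020 = 48.6034 ‰

48.60 ‰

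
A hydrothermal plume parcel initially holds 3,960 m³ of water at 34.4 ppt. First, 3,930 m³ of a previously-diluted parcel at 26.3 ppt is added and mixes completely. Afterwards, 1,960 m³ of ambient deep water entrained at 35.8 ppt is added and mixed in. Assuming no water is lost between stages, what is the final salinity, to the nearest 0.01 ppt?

31.45 ppt

Salt balance:
Initial salt = 3,960×34.4 = 136,224
After stage 1: salt = 136,224 + 3,930×26.3 = 239,583; volume = 7,890 m³; S = 30.365 ppt
After stage 2: salt = 239,583 + 1,960×35.8 = 309,751; volume = 9,850 m³
S = 309,751 / 9,850 = 31.4468 ppt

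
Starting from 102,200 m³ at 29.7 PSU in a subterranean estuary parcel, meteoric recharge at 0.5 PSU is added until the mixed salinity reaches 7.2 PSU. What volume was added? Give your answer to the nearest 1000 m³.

343000 m³

Salt balance: 102,200×29.7 + V×0.5 = (102,200+V)×7.2
3,035,340 + 0.5V = 735,840 + 7.2V
2,299,500 = 6.7V
V = 343,208.96 m³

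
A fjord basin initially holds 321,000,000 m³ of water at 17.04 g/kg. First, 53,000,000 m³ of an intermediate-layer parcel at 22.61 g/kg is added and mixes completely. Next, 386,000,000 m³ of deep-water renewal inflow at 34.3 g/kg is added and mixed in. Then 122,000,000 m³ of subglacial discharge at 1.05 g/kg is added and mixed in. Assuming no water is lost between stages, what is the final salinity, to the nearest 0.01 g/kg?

22.72 g/kg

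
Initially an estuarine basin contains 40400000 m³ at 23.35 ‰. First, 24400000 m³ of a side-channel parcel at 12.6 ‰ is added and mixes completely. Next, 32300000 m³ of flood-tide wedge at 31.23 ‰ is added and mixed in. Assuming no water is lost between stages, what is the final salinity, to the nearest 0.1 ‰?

23.3 ‰

Salt balance:
Initial salt = 40,400,000×23.35 = 943,340,000
After stage 1: salt = 943,340,000 + 24,400,000×12.6 = 1,250,780,000; volume = 64,800,000 m³; S = 19.302 ‰
After stage 2: salt = 1,250,780,000 + 32,300,000×31.23 = 2,259,509,000; volume = 97,100,000 m³
S = 2,259,509,000 / 97,100,000 = 23.2699 ‰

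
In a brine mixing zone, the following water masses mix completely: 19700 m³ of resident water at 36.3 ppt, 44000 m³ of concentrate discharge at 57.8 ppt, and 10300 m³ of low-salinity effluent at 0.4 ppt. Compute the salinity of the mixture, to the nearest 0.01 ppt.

By conservation of dissolved salt,
salt = 19,700×36.3 + 44,000×57.8 + 10,300×0.4 = 715,110 + 2,543,200 + 4,120 = 3,262,430
volume = 19,700 + 44,000 + 10,300 = 74,000 m³
S = 3,262,430 / 74,000 = 44.0869 ppt

44.09 ppt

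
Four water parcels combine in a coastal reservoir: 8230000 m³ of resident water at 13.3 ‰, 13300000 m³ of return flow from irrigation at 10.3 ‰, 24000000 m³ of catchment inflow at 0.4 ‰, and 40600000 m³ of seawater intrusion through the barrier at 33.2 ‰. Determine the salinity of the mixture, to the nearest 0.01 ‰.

Conserving salt mass:
salt = 8,230,000×13.3 + 13,300,000×10.3 + 24,000,000×0.4 + 40,600,000×33.2 = 109,459,000 + 136,990,000 + 9,600,000 + 1,347,920,000 = 1,603,969,000
volume = 8,230,000 + 13,300,000 + 24,000,000 + 40,600,000 = 86,130,000 m³
S = 1,603,969,000 / 86,130,000 = 18.6227 ‰

18.62 ‰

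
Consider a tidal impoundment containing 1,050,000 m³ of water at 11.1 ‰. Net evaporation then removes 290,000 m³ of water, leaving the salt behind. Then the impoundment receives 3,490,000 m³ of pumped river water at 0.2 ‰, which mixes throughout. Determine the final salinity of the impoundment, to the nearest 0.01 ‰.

2.91 ‰

After evaporation: salt = 1,050,000×11.1 = 11,655,000; volume = 1,050,000 − 290,000 = 760,000 m³
After mixing: salt = 11,655,000 + 3,490,000×0.2 = 12,353,000; volume = 760,000 + 3,490,000 = 4,250,000 m³
S = 12,353,000 / 4,250,000 = 2.9066 ‰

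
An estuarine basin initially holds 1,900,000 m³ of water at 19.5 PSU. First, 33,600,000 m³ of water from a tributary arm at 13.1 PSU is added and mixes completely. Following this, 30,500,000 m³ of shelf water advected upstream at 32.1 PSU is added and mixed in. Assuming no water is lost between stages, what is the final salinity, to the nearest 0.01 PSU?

22.06 PSU

Salt balance:
Initial salt = 1,900,000×19.5 = 37,050,000
After stage 1: salt = 37,050,000 + 33,600,000×13.1 = 477,210,000; volume = 35,500,000 m³; S = 13.443 PSU
After stage 2: salt = 477,210,000 + 30,500,000×32.1 = 1,456,260,000; volume = 66,000,000 m³
S = 1,456,260,000 / 66,000,000 = 22.0645 PSU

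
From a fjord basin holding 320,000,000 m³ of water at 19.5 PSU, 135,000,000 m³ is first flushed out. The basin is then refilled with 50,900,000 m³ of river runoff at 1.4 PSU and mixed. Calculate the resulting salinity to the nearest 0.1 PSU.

15.6 PSU

Remaining after removal: 185,000,000 m³ at 19.5 PSU (salt = 3,607,500,000)
After addition: salt = 3,607,500,000 + 50,900,000×1.4 = 3,678,760,000; volume = 235,900,000 m³
S = 3,678,760,000 / 235,900,000 = 15.5946 PSU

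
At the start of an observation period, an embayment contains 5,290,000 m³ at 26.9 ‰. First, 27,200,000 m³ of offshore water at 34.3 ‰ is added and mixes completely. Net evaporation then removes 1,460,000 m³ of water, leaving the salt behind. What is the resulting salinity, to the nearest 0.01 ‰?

After mixing: salt = 5,290,000×26.9 + 27,200,000×34.3 = 1,075,261,000; volume = 32,490,000 m³
After evaporation: salt unchanged = 1,075,261,000; volume = 32,490,000 − 1,460,000 = 31,030,000 m³
S = 1,075,261,000 / 31,030,000 = 34.6523 ‰

34.65 ‰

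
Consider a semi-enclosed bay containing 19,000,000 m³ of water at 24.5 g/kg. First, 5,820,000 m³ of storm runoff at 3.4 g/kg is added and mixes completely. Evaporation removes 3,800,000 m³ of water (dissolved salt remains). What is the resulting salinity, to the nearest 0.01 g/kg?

After mixing: salt = 19,000,000×24.5 + 5,820,000×3.4 = 485,288,000; volume = 24,820,000 m³
After evaporation: salt unchanged = 485,288,000; volume = 24,820,000 − 3,800,000 = 21,020,000 m³
S = 485,288,000 / 21,020,000 = 23.087 g/kg

23.09 g/kg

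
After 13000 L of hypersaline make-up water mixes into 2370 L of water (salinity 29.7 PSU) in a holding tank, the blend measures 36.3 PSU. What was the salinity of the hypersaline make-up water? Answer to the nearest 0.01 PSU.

37.50 PSU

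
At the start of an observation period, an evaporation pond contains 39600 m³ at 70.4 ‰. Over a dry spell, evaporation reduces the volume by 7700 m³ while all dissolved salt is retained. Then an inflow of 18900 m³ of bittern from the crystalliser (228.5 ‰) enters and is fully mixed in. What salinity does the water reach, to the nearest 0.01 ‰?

After evaporation: salt = 39,600×70.4 = 2,787,840; volume = 39,600 − 7,700 = 31,900 m³
After mixing: salt = 2,787,840 + 18,900×228.5 = 7,106,490; volume = 31,900 + 18,900 = 50,800 m³
S = 7,106,490 / 50,800 = 139.8915 ‰

139.89 ‰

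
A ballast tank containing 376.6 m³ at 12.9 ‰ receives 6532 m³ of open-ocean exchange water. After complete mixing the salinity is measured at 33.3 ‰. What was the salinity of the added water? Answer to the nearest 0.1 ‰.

Salt balance: 376.6×12.9 + 6,532×S = 6,908.6×33.3
4,858.14 + 6,532·S = 230,056.38
S = (230,056.38 − 4,858.14) / 6,532 = 34.4762 ‰

34.5 ‰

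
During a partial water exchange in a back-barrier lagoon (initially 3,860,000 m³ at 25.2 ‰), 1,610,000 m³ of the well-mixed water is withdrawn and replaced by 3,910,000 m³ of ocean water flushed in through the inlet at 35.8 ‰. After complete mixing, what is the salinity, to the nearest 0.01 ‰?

31.93 ‰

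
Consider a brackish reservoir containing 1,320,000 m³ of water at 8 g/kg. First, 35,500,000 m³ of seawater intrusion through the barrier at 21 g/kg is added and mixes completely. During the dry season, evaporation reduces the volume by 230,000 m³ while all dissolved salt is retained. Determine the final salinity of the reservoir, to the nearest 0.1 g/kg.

After mixing: salt = 1,320,000×8 + 35,500,000×21 = 756,060,000; volume = 36,820,000 m³
After evaporation: salt unchanged = 756,060,000; volume = 36,820,000 − 230,000 = 36,590,000 m³
S = 756,060,000 / 36,590,000 = 20.663 g/kg

20.7 g/kg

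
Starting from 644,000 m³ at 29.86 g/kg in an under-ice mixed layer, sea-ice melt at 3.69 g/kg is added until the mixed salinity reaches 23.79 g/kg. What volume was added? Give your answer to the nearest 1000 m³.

Salt balance: 644,000×29.86 + V×3.69 = (644,000+V)×23.79
19,229,840 + 3.69V = 15,320,760 + 23.79V
3,909,080 = 20.1V
V = 194,481.59 m³

194000 m³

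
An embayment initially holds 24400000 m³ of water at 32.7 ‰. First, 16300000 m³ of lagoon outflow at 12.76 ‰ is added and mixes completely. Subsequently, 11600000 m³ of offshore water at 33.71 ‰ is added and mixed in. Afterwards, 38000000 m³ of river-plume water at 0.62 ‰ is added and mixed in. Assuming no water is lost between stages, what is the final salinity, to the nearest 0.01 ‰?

Conserving salt mass:
Initial salt = 24,400,000×32.7 = 797,880,000
After stage 1: salt = 797,880,000 + 16,300,000×12.76 = 1,005,868,000; volume = 40,700,000 m³; S = 24.714 ‰
After stage 2: salt = 1,005,868,000 + 11,600,000×33.71 = 1,396,904,000; volume = 52,300,000 m³; S = 26.709 ‰
After stage 3: salt = 1,396,904,000 + 38,000,000×0.62 = 1,420,464,000; volume = 90,300,000 m³
S = 1,420,464,000 / 90,300,000 = 15.7305 ‰

15.73 ‰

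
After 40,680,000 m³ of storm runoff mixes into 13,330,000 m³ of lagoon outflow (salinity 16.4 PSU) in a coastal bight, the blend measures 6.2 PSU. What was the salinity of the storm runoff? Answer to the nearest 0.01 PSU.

2.86 PSU

Salt balance: 13,330,000×16.4 + 40,680,000×S = 54,010,000×6.2
218,612,000 + 40,680,000·S = 334,862,000
S = (334,862,000 − 218,612,000) / 40,680,000 = 2.8577 PSU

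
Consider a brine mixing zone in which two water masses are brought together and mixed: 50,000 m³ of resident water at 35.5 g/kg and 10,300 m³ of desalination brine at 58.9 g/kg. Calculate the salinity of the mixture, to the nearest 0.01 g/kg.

39.50 g/kg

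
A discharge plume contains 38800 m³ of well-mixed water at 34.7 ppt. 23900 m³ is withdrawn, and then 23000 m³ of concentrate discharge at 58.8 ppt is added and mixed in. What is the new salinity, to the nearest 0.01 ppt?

49.33 ppt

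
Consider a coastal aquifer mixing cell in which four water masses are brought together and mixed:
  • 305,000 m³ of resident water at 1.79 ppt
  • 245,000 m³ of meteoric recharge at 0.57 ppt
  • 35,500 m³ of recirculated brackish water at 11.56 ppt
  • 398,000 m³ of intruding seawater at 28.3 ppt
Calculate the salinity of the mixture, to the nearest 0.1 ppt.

12.6 ppt

Salt balance:
salt = 305,000×1.79 + 245,000×0.57 + 35,500×11.56 + 398,000×28.3 = 545,950 + 139,650 + 410,380 + 11,263,400 = 12,359,380
volume = 305,000 + 245,000 + 35,500 + 398,000 = 983,500 m³
S = 12,359,380 / 983,500 = 12.567 ppt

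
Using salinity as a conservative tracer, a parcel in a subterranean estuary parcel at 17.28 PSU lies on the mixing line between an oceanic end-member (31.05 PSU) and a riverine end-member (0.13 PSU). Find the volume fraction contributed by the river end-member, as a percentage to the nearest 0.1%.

Let f be the freshwater fraction. Salt balance per unit volume:
f×0.13 + (1−f)×31.05 = 17.28
f = (31.05 − 17.28) / (31.05 − 0.13) = 13.77/30.92 = 0.4453

44.5%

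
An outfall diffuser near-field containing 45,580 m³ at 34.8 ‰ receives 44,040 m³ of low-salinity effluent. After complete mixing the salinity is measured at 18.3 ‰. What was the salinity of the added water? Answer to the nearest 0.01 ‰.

Salt balance: 45,580×34.8 + 44,040×S = 89,620×18.3
1,586,184 + 44,040·S = 1,640,046
S = (1,640,046 − 1,586,184) / 44,040 = 1.223 ‰

1.22 ‰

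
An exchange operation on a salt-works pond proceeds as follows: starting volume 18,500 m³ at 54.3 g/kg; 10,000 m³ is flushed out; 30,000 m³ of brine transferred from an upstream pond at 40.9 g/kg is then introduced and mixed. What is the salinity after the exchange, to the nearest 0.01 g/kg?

Remaining after removal: 8,500 m³ at 54.3 g/kg (salt = 461,550)
After addition: salt = 461,550 + 30,000×40.9 = 1,688,550; volume = 38,500 m³
S = 1,688,550 / 38,500 = 43.8584 g/kg

43.86 g/kg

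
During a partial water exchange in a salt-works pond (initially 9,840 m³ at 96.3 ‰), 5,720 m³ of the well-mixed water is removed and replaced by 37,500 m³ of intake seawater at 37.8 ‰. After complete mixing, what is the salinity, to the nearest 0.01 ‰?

43.59 ‰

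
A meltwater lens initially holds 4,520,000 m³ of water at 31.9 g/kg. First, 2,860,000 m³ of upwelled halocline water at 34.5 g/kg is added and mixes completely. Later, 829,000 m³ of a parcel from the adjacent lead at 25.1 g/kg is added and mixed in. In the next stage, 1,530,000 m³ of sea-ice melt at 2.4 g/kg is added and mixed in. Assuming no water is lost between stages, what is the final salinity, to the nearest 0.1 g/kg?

27.5 g/kg

Conserving salt mass:
Initial salt = 4,520,000×31.9 = 144,188,000
After stage 1: salt = 144,188,000 + 2,860,000×34.5 = 242,858,000; volume = 7,380,000 m³; S = 32.908 g/kg
After stage 2: salt = 242,858,000 + 829,000×25.1 = 263,665,900; volume = 8,209,000 m³; S = 32.119 g/kg
After stage 3: salt = 263,665,900 + 1,530,000×2.4 = 267,337,900; volume = 9,739,000 m³
S = 267,337,900 / 9,739,000 = 27.4502 g/kg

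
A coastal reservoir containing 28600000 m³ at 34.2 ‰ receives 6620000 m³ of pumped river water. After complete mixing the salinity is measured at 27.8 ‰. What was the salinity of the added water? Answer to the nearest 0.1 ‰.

0.2 ‰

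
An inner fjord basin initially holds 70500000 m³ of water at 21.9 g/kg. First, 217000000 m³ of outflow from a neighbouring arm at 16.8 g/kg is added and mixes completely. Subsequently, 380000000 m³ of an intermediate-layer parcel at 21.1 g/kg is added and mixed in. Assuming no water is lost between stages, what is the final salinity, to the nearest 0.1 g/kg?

19.8 g/kg

Conserving salt mass:
Initial salt = 70,500,000×21.9 = 1,543,950,000
After stage 1: salt = 1,543,950,000 + 217,000,000×16.8 = 5,189,550,000; volume = 287,500,000 m³; S = 18.051 g/kg
After stage 2: salt = 5,189,550,000 + 380,000,000×21.1 = 13,207,550,000; volume = 667,500,000 m³
S = 13,207,550,000 / 667,500,000 = 19.7866 g/kg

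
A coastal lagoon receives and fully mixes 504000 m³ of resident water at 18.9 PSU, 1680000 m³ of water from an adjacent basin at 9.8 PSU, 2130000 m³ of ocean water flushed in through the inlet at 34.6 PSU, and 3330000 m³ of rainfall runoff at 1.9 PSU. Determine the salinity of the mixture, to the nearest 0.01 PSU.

By conservation of dissolved salt,
salt = 504,000×18.9 + 1,680,000×9.8 + 2,130,000×34.6 + 3,330,000×1.9 = 9,525,600 + 16,464,000 + 73,698,000 + 6,327,000 = 106,014,600
volume = 504,000 + 1,680,000 + 2,130,000 + 3,330,000 = 7,644,000 m³
S = 106,014,600 / 7,644,000 = 13.869 PSU

13.87 PSU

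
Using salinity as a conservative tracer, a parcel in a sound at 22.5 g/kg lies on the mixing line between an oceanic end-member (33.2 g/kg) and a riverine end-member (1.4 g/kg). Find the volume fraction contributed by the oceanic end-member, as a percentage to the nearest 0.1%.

66.4%

Let g be the oceanic fraction. Salt balance per unit volume:
g×33.2 + (1−g)×1.4 = 22.5
g = (22.5 − 1.4) / (33.2 − 1.4) = 21.1/31.8 = 0.6635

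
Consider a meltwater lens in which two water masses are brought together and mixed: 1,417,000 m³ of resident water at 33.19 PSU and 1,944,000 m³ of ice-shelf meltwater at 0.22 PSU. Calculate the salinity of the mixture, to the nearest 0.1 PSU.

Salt balance:
salt = 1,417,000×33.19 + 1,944,000×0.22 = 47,030,230 + 427,680 = 47,457,910
volume = 1,417,000 + 1,944,000 = 3,361,000 m³
S = 47,457,910 / 3,361,000 = 14.12 PSU

14.1 PSU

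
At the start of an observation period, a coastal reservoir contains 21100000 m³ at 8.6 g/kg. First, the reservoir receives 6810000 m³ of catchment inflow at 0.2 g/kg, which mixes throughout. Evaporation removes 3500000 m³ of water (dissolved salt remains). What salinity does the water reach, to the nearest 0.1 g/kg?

7.5 g/kg

After mixing: salt = 21,100,000×8.6 + 6,810,000×0.2 = 182,822,000; volume = 27,910,000 m³
After evaporation: salt unchanged = 182,822,000; volume = 27,910,000 − 3,500,000 = 24,410,000 m³
S = 182,822,000 / 24,410,000 = 7.4896 g/kg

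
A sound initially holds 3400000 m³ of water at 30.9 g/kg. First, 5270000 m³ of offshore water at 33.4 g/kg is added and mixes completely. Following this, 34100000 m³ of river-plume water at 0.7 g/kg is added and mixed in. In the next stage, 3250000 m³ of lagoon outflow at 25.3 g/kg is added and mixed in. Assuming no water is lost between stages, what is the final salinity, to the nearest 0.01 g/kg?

8.41 g/kg

Salt balance:
Initial salt = 3,400,000×30.9 = 105,060,000
After stage 1: salt = 105,060,000 + 5,270,000×33.4 = 281,078,000; volume = 8,670,000 m³; S = 32.42 g/kg
After stage 2: salt = 281,078,000 + 34,100,000×0.7 = 304,948,000; volume = 42,770,000 m³; S = 7.13 g/kg
After stage 3: salt = 304,948,000 + 3,250,000×25.3 = 387,173,000; volume = 46,020,000 m³
S = 387,173,000 / 46,020,000 = 8.4131 g/kg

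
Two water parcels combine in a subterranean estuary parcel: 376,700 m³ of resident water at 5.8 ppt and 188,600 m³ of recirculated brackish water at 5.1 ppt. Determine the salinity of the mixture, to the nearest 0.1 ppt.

5.6 ppt

Mass of salt is conserved:
salt = 376,700×5.8 + 188,600×5.1 = 2,184,860 + 961,860 = 3,146,720
volume = 376,700 + 188,600 = 565,300 m³
S = 3,146,720 / 565,300 = 5.566 ppt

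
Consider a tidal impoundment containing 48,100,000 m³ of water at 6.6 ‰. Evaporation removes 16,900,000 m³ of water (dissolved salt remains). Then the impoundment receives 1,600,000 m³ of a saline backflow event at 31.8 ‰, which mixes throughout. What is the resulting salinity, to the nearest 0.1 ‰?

After evaporation: salt = 48,100,000×6.6 = 317,460,000; volume = 48,100,000 − 16,900,000 = 31,200,000 m³
After mixing: salt = 317,460,000 + 1,600,000×31.8 = 368,340,000; volume = 31,200,000 + 1,600,000 = 32,800,000 m³
S = 368,340,000 / 32,800,000 = 11.2299 ‰

11.2 ‰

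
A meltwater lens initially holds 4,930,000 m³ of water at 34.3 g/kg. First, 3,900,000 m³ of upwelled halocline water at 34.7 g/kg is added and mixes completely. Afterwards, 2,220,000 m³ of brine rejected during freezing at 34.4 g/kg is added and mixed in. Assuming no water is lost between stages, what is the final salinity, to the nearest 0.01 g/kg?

34.46 g/kg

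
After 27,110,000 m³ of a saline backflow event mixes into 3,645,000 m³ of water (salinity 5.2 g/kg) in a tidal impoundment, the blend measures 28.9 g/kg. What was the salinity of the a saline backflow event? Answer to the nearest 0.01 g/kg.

32.09 g/kg

Salt balance: 3,645,000×5.2 + 27,110,000×S = 30,755,000×28.9
18,954,000 + 27,110,000·S = 888,819,500
S = (888,819,500 − 18,954,000) / 27,110,000 = 32.0865 g/kg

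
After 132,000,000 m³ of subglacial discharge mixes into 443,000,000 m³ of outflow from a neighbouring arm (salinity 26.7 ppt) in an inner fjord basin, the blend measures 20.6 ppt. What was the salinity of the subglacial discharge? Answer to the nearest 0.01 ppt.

0.13 ppt

Salt balance: 443,000,000×26.7 + 132,000,000×S = 575,000,000×20.6
11,828,100,000 + 132,000,000·S = 11,845,000,000
S = (11,845,000,000 − 11,828,100,000) / 132,000,000 = 0.128 ppt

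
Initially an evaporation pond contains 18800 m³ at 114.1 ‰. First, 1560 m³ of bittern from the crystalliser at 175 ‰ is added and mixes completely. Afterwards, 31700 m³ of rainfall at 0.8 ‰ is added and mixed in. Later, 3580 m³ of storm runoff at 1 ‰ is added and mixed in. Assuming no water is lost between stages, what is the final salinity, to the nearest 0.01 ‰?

43.98 ‰

Weighted by volume,
Initial salt = 18,800×114.1 = 2,145,080
After stage 1: salt = 2,145,080 + 1,560×175 = 2,418,080; volume = 20,360 m³; S = 118.766 ‰
After stage 2: salt = 2,418,080 + 31,700×0.8 = 2,443,440; volume = 52,060 m³; S = 46.935 ‰
After stage 3: salt = 2,443,440 + 3,580×1 = 2,447,020; volume = 55,640 m³
S = 2,447,020 / 55,640 = 43.9795 ‰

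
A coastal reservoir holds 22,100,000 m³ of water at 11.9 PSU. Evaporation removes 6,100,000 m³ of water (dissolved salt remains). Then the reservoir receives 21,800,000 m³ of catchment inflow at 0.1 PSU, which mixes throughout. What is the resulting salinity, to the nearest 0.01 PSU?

7.02 PSU

After evaporation: salt = 22,100,000×11.9 = 262,990,000; volume = 22,100,000 − 6,100,000 = 16,000,000 m³
After mixing: salt = 262,990,000 + 21,800,000×0.1 = 265,170,000; volume = 16,000,000 + 21,800,000 = 37,800,000 m³
S = 265,170,000 / 37,800,000 = 7.0151 PSU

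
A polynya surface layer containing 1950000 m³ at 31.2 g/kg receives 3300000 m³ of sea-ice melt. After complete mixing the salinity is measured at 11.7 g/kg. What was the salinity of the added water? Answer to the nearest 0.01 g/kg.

Salt balance: 1,950,000×31.2 + 3,300,000×S = 5,250,000×11.7
60,840,000 + 3,300,000·S = 61,425,000
S = (61,425,000 − 60,840,000) / 3,300,000 = 0.1773 g/kg

0.18 g/kg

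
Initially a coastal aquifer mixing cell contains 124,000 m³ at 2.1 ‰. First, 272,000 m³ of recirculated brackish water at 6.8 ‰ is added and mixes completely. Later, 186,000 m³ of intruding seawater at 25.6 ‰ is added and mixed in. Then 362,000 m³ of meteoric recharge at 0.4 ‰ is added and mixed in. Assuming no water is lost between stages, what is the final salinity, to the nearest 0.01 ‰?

Total salt / total volume:
Initial salt = 124,000×2.1 = 260,400
After stage 1: salt = 260,400 + 272,000×6.8 = 2,110,000; volume = 396,000 m³; S = 5.328 ‰
After stage 2: salt = 2,110,000 + 186,000×25.6 = 6,871,600; volume = 582,000 m³; S = 11.807 ‰
After stage 3: salt = 6,871,600 + 362,000×0.4 = 7,016,400; volume = 944,000 m³
S = 7,016,400 / 944,000 = 7.4326 ‰

7.43 ‰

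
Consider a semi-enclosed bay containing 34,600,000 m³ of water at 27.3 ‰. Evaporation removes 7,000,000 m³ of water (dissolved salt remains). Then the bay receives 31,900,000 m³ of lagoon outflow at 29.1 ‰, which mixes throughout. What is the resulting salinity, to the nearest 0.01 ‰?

31.48 ‰

After evaporation: salt = 34,600,000×27.3 = 944,580,000; volume = 34,600,000 − 7,000,000 = 27,600,000 m³
After mixing: salt = 944,580,000 + 31,900,000×29.1 = 1,872,870,000; volume = 27,600,000 + 31,900,000 = 59,500,000 m³
S = 1,872,870,000 / 59,500,000 = 31.4768 ‰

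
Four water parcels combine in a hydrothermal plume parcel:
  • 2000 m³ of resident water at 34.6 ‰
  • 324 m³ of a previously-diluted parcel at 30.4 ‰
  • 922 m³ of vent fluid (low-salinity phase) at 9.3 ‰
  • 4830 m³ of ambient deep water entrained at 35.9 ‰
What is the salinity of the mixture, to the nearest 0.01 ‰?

32.32 ‰

Mass of salt is conserved:
salt = 2,000×34.6 + 324×30.4 + 922×9.3 + 4,830×35.9 = 69,200 + 9,849.6 + 8,574.6 + 173,397 = 261,021.2
volume = 2,000 + 324 + 922 + 4,830 = 8,076 m³
S = 261,021.2 / 8,076 = 32.3206 ‰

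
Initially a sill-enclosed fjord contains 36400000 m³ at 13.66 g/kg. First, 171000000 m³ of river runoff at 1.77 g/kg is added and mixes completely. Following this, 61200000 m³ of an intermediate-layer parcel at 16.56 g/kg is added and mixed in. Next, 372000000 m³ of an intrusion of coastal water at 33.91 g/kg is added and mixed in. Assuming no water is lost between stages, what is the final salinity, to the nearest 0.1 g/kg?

22.5 g/kg

Weighted by volume,
Initial salt = 36,400,000×13.66 = 497,224,000
After stage 1: salt = 497,224,000 + 171,000,000×1.77 = 799,894,000; volume = 207,400,000 m³; S = 3.857 g/kg
After stage 2: salt = 799,894,000 + 61,200,000×16.56 = 1,813,366,000; volume = 268,600,000 m³; S = 6.751 g/kg
After stage 3: salt = 1,813,366,000 + 372,000,000×33.91 = 14,427,886,000; volume = 640,600,000 m³
S = 14,427,886,000 / 640,600,000 = 22.5225 g/kg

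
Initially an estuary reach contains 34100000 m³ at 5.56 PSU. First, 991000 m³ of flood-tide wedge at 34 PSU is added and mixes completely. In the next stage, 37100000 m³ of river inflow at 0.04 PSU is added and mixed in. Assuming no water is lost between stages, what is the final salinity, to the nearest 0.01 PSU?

3.11 PSU

Conserving salt mass:
Initial salt = 34,100,000×5.56 = 189,596,000
After stage 1: salt = 189,596,000 + 991,000×34 = 223,290,000; volume = 35,091,000 m³; S = 6.363 PSU
After stage 2: salt = 223,290,000 + 37,100,000×0.04 = 224,774,000; volume = 72,191,000 m³
S = 224,774,000 / 72,191,000 = 3.1136 PSU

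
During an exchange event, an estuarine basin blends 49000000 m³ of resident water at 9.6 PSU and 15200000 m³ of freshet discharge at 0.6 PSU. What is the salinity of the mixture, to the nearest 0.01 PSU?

Total salt / total volume:
salt = 49,000,000×9.6 + 15,200,000×0.6 = 470,400,000 + 9,120,000 = 479,520,000
volume = 49,000,000 + 15,200,000 = 64,200,000 m³
S = 479,520,000 / 64,200,000 = 7.4692 PSU

7.47 PSU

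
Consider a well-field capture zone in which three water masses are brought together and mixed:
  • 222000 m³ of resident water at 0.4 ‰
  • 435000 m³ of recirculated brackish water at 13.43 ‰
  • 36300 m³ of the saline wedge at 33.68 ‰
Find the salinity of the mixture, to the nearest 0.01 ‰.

Weighted by volume,
salt = 222,000×0.4 + 435,000×13.43 + 36,300×33.68 = 88,800 + 5,842,050 + 1,222,584 = 7,153,434
volume = 222,000 + 435,000 + 36,300 = 693,300 m³
S = 7,153,434 / 693,300 = 10.3179 ‰

10.32 ‰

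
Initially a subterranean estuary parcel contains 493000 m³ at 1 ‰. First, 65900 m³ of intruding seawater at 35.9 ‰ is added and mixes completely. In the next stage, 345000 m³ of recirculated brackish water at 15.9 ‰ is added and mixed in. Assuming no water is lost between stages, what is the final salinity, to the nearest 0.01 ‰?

Mass of salt is conserved:
Initial salt = 493,000×1 = 493,000
After stage 1: salt = 493,000 + 65,900×35.9 = 2,858,810; volume = 558,900 m³; S = 5.115 ‰
After stage 2: salt = 2,858,810 + 345,000×15.9 = 8,344,310; volume = 903,900 m³
S = 8,344,310 / 903,900 = 9.2315 ‰

9.23 ‰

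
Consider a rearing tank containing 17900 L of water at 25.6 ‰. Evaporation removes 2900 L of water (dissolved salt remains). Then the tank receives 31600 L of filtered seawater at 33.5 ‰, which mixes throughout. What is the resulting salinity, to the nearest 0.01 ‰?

32.55 ‰

After evaporation: salt = 17,900×25.6 = 458,240; volume = 17,900 − 2,900 = 15,000 L
After mixing: salt = 458,240 + 31,600×33.5 = 1,516,840; volume = 15,000 + 31,600 = 46,600 L
S = 1,516,840 / 46,600 = 32.5502 ‰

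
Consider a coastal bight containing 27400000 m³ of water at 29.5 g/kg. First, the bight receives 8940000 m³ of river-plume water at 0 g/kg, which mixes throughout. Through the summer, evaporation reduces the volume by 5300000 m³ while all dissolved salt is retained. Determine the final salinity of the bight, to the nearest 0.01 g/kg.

26.04 g/kg

After mixing: salt = 27,400,000×29.5 + 8,940,000×0 = 808,300,000; volume = 36,340,000 m³
After evaporation: salt unchanged = 808,300,000; volume = 36,340,000 − 5,300,000 = 31,040,000 m³
S = 808,300,000 / 31,040,000 = 26.0406 g/kg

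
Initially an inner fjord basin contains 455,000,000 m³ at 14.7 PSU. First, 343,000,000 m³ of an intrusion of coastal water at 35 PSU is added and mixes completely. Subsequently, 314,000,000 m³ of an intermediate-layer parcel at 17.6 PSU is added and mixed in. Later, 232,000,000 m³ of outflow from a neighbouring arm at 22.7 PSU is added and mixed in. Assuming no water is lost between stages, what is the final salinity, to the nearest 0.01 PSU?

21.94 PSU

Mass of salt is conserved:
Initial salt = 455,000,000×14.7 = 6,688,500,000
After stage 1: salt = 6,688,500,000 + 343,000,000×35 = 18,693,500,000; volume = 798,000,000 m³; S = 23.425 PSU
After stage 2: salt = 18,693,500,000 + 314,000,000×17.6 = 24,219,900,000; volume = 1,112,000,000 m³; S = 21.78 PSU
After stage 3: salt = 24,219,900,000 + 232,000,000×22.7 = 29,486,300,000; volume = 1,344,000,000 m³
S = 29,486,300,000 / 1,344,000,000 = 21.9392 PSU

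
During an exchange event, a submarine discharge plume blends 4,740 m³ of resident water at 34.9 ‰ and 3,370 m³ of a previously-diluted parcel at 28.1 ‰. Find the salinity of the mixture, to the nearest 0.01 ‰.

Total salt / total volume:
salt = 4,740×34.9 + 3,370×28.1 = 165,426 + 94,697 = 260,123
volume = 4,740 + 3,370 = 8,110 m³
S = 260,123 / 8,110 = 32.0744 ‰

32.07 ‰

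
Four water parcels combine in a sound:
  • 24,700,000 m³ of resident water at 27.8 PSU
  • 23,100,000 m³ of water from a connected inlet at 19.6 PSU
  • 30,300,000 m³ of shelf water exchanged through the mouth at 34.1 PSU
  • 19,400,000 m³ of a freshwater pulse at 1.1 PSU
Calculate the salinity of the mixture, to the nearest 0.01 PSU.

Weighted by volume,
salt = 24,700,000×27.8 + 23,100,000×19.6 + 30,300,000×34.1 + 19,400,000×1.1 = 686,660,000 + 452,760,000 + 1,033,230,000 + 21,340,000 = 2,193,990,000
volume = 24,700,000 + 23,100,000 + 30,300,000 + 19,400,000 = 97,500,000 m³
S = 2,193,990,000 / 97,500,000 = 22.5025 PSU

22.50 PSU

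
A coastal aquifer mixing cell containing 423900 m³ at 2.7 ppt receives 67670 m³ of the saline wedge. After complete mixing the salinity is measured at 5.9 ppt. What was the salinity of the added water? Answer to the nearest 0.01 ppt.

Salt balance: 423,900×2.7 + 67,670×S = 491,570×5.9
1,144,530 + 67,670·S = 2,900,263
S = (2,900,263 − 1,144,530) / 67,670 = 25.9455 ppt

25.95 ppt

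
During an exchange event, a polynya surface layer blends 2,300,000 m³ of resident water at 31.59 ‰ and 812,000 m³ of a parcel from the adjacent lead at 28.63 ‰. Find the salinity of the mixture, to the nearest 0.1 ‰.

Mass of salt is conserved:
salt = 2,300,000×31.59 + 812,000×28.63 = 72,657,000 + 23,247,560 = 95,904,560
volume = 2,300,000 + 812,000 = 3,112,000 m³
S = 95,904,560 / 3,112,000 = 30.818 ‰

30.8 ‰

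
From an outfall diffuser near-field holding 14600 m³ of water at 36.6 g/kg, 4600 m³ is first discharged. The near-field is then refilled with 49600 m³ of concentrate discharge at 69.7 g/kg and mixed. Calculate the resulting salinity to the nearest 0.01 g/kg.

64.15 g/kg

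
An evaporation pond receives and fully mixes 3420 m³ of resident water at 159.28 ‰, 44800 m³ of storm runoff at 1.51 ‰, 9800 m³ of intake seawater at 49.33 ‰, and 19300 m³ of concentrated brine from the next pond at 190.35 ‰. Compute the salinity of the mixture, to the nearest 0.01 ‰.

61.69 ‰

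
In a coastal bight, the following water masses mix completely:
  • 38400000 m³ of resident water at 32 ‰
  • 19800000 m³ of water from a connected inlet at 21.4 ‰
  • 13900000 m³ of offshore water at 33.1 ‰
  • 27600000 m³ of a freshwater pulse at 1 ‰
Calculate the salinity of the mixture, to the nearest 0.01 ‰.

Total salt / total volume:
salt = 38,400,000×32 + 19,800,000×21.4 + 13,900,000×33.1 + 27,600,000×1 = 1,228,800,000 + 423,720,000 + 460,090,000 + 27,600,000 = 2,140,210,000
volume = 38,400,000 + 19,800,000 + 13,900,000 + 27,600,000 = 99,700,000 m³
S = 2,140,210,000 / 99,700,000 = 21.4665 ‰

21.47 ‰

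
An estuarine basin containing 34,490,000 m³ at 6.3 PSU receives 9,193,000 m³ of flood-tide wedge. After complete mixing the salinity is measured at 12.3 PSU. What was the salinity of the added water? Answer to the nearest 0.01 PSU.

34.81 PSU

Salt balance: 34,490,000×6.3 + 9,193,000×S = 43,683,000×12.3
217,287,000 + 9,193,000·S = 537,300,900
S = (537,300,900 − 217,287,000) / 9,193,000 = 34.8106 PSU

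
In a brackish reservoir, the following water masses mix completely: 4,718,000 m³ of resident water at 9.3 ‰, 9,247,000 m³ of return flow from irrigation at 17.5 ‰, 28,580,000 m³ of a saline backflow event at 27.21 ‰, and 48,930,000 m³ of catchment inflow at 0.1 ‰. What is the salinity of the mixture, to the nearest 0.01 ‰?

By conservation of dissolved salt,
salt = 4,718,000×9.3 + 9,247,000×17.5 + 28,580,000×27.21 + 48,930,000×0.1 = 43,877,400 + 161,822,500 + 777,661,800 + 4,893,000 = 988,254,700
volume = 4,718,000 + 9,247,000 + 28,580,000 + 48,930,000 = 91,475,000 m³
S = 988,254,700 / 91,475,000 = 10.8035 ‰

10.80 ‰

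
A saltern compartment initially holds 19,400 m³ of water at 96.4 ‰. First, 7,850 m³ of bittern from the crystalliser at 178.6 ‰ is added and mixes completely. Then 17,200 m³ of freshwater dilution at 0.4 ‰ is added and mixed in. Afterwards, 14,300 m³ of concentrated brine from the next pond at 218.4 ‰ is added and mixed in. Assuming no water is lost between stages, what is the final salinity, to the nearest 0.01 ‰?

108.97 ‰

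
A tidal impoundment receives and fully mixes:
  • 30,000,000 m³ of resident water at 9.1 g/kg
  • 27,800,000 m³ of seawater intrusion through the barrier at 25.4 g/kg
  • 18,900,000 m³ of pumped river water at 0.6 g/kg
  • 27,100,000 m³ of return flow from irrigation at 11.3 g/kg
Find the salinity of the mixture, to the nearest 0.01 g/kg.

Total salt / total volume:
salt = 30,000,000×9.1 + 27,800,000×25.4 + 18,900,000×0.6 + 27,100,000×11.3 = 273,000,000 + 706,120,000 + 11,340,000 + 306,230,000 = 1,296,690,000
volume = 30,000,000 + 27,800,000 + 18,900,000 + 27,100,000 = 103,800,000 m³
S = 1,296,690,000 / 103,800,000 = 12.4922 g/kg

12.49 g/kg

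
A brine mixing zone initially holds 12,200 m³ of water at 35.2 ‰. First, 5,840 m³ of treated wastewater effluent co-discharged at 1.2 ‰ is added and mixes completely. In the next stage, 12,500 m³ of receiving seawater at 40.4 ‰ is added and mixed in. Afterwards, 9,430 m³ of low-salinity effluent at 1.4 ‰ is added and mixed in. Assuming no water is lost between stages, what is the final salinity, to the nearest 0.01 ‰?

By conservation of dissolved salt,
Initial salt = 12,200×35.2 = 429,440
After stage 1: salt = 429,440 + 5,840×1.2 = 436,448; volume = 18,040 m³; S = 24.193 ‰
After stage 2: salt = 436,448 + 12,500×40.4 = 941,448; volume = 30,540 m³; S = 30.827 ‰
After stage 3: salt = 941,448 + 9,430×1.4 = 954,650; volume = 39,970 m³
S = 954,650 / 39,970 = 23.8842 ‰

23.88 ‰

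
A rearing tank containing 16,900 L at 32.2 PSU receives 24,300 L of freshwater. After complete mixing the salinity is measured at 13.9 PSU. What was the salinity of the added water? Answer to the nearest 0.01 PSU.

Salt balance: 16,900×32.2 + 24,300×S = 41,200×13.9
544,180 + 24,300·S = 572,680
S = (572,680 − 544,180) / 24,300 = 1.1728 PSU

1.17 PSU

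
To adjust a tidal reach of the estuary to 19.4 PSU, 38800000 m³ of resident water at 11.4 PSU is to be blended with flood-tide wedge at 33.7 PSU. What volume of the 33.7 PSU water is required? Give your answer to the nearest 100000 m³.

Salt balance: 38,800,000×11.4 + V×33.7 = (38,800,000+V)×19.4
442,320,000 + 33.7V = 752,720,000 + 19.4V
310,400,000 = 14.3V
V = 21,706,293.71 m³

21700000 m³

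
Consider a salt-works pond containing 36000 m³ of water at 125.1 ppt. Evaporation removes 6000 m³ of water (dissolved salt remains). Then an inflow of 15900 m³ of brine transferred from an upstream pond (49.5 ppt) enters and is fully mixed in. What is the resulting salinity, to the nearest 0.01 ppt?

115.26 ppt

After evaporation: salt = 36,000×125.1 = 4,503,600; volume = 36,000 − 6,000 = 30,000 m³
After mixing: salt = 4,503,600 + 15,900×49.5 = 5,290,650; volume = 30,000 + 15,900 = 45,900 m³
S = 5,290,650 / 45,900 = 115.2647 ppt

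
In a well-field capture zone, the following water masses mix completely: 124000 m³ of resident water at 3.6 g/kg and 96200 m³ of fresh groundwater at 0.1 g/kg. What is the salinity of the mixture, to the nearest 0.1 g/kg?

2.1 g/kg

Conserving salt mass:
salt = 124,000×3.6 + 96,200×0.1 = 446,400 + 9,620 = 456,020
volume = 124,000 + 96,200 = 220,200 m³
S = 456,020 / 220,200 = 2.071 g/kg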